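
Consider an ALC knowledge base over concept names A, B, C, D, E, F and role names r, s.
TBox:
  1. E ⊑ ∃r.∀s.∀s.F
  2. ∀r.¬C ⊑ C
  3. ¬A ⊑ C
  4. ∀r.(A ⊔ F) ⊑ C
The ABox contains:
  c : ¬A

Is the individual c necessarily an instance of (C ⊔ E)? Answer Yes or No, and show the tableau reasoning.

Yes

1. c : (C ⊔ E)?  L(c) = {¬A} ∪ {(¬C ⊓ ¬E)}
   clash {C, ¬C} at c — c ∈ (C ⊔ E)
2. Hence c : (C ⊔ E): entailed.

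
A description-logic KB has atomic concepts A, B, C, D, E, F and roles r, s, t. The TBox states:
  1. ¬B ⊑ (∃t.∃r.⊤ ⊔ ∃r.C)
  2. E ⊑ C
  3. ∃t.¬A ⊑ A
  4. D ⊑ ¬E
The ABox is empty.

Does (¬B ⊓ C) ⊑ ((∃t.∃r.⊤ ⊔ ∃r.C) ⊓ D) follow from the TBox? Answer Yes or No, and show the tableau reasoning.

No

1. (¬B ⊓ C) ⊑ ((∃t.∃r.⊤ ⊔ ∃r.C) ⊓ D)  ⇔  ((¬B ⊓ C) ⊓ ((∀t.∀r.⊥ ⊓ ∀r.¬C) ⊔ ¬D)) unsat w.r.t. T
   apply at x₀: ¬B⊑(∃t.∃r.⊤ ⊔ ∃r.C)
   open: L(x₀) ⊇ {C, ¬B, ¬D, ∀t.A, ∃t.∃r.⊤} (+ ∃-successors)
2. Hence (¬B ⊓ C) ⊑ ((∃t.∃r.⊤ ⊔ ∃r.C) ⊓ D): not entailed.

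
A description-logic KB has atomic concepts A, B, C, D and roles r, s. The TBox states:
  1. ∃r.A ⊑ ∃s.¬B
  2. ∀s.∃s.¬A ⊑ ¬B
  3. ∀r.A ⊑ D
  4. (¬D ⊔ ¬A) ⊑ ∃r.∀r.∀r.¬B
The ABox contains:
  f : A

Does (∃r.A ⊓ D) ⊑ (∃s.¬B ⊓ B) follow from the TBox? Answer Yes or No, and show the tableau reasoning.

No

1. (∃r.A ⊓ D) ⊑ (∃s.¬B ⊓ B)  ⇔  ((∃r.A ⊓ D) ⊓ (∀s.B ⊔ ¬B)) unsat w.r.t. T
   apply at x₀: ∃r.A⊑∃s.¬B
   open: L(x₀) ⊇ {A, D, ¬B, ∃r.A, ∃s.¬B} (+ ∃-successors)
2. Hence (∃r.A ⊓ D) ⊑ (∃s.¬B ⊓ B): not entailed.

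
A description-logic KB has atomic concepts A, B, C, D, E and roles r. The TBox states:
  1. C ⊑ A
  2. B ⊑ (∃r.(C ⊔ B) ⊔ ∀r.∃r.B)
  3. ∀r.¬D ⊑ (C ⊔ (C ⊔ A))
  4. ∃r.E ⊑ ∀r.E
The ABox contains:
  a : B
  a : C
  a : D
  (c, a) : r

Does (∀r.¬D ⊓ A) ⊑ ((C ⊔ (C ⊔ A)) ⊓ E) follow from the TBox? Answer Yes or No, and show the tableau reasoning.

No

1. (∀r.¬D ⊓ A) ⊑ ((C ⊔ (C ⊔ A)) ⊓ E)  ⇔  ((∀r.¬D ⊓ A) ⊓ ((¬C ⊓ (¬C ⊓ ¬A)) ⊔ ¬E)) unsat w.r.t. T
   apply at x₀: ∀r.¬D⊑(C ⊔ (C ⊔ A))
   open: L(x₀) ⊇ {A, C, ¬B, ¬E, ∀r.¬D, …}
2. Hence (∀r.¬D ⊓ A) ⊑ ((C ⊔ (C ⊔ A)) ⊓ E): not entailed.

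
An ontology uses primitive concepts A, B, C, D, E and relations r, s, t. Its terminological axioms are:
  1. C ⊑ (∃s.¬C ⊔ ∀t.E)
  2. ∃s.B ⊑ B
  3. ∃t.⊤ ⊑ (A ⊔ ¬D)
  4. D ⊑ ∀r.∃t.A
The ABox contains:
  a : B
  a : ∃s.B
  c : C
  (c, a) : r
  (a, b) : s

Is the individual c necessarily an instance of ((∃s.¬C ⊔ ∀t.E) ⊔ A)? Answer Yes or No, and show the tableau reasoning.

Yes

1. c : ((∃s.¬C ⊔ ∀t.E) ⊔ A)?  L(c) = {C} ∪ {((∀s.C ⊓ ∃t.¬E) ⊓ ¬A)}
   clash {E, ¬E} at an ∃-successor — c ∈ ((∃s.¬C ⊔ ∀t.E) ⊔ A)
2. Hence c : ((∃s.¬C ⊔ ∀t.E) ⊔ A): entailed.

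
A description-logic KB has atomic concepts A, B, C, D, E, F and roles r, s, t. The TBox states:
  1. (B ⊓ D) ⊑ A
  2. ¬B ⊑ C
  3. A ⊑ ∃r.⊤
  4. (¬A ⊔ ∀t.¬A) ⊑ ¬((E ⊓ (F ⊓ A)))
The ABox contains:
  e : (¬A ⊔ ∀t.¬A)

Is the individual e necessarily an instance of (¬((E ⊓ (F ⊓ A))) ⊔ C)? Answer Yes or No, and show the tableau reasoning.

Yes

1. e : (¬((E ⊓ (F ⊓ A))) ⊔ C)?  L(e) = {(¬A ⊔ ∀t.¬A)} ∪ {((E ⊓ (F ⊓ A)) ⊓ ¬C)}
   clash {C, ¬C} at e — e ∈ (¬((E ⊓ (F ⊓ A))) ⊔ C)
2. Hence e : (¬((E ⊓ (F ⊓ A))) ⊔ C): entailed.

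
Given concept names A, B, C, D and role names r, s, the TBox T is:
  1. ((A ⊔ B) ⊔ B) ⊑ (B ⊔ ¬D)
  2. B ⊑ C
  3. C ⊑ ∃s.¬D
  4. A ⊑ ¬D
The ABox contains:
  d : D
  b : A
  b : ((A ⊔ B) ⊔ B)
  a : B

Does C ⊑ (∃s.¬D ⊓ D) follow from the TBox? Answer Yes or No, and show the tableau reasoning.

1. C ⊑ (∃s.¬D ⊓ D)  ⇔  (C ⊓ (∀s.D ⊔ ¬D)) unsat w.r.t. T
   apply at x₀: C⊑∃s.¬D
   open: L(x₀) ⊇ {C, ¬A, ¬B, ¬D, ∃s.¬D} (+ ∃-successors)
2. Hence C ⊑ (∃s.¬D ⊓ D): not entailed.

No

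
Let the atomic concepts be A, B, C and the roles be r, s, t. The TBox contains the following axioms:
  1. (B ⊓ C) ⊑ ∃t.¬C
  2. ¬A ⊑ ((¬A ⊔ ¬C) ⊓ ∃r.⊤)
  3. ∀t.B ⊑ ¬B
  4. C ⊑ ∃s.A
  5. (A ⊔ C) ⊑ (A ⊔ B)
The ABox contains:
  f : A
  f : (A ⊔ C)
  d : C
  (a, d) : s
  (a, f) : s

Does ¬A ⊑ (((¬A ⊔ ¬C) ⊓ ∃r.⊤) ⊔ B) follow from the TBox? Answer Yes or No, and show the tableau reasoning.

1. ¬A ⊑ (((¬A ⊔ ¬C) ⊓ ∃r.⊤) ⊔ B)  ⇔  (¬A ⊓ (((A ⊓ C) ⊔ ∀r.⊥) ⊓ ¬B)) unsat w.r.t. T
   all branches close; clash {B, ¬B} at x₀
2. Hence ¬A ⊑ (((¬A ⊔ ¬C) ⊓ ∃r.⊤) ⊔ B): entailed.

Yes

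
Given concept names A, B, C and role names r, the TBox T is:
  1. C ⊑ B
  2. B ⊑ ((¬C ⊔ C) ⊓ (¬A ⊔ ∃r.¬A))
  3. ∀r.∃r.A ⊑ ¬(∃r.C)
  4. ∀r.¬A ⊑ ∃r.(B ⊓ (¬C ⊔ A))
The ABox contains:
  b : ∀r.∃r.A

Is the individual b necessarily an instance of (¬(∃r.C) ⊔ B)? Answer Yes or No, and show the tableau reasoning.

Yes

1. b : (¬(∃r.C) ⊔ B)?  L(b) = {∀r.∃r.A} ∪ {(∃r.C ⊓ ¬B)}
   clash {B, ¬B} at b — b ∈ (¬(∃r.C) ⊔ B)
2. Hence b : (¬(∃r.C) ⊔ B): entailed.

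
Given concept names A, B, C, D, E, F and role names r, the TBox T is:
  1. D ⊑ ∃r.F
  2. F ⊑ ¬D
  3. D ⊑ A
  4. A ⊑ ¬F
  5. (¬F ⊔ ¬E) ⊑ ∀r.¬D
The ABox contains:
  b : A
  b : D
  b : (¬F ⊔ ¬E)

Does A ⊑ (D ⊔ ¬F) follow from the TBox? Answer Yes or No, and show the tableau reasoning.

Yes

1. A ⊑ (D ⊔ ¬F)  ⇔  (A ⊓ (¬D ⊓ F)) unsat w.r.t. T
   all branches close; clash {F, ¬F} at x₀
2. Hence A ⊑ (D ⊔ ¬F): entailed.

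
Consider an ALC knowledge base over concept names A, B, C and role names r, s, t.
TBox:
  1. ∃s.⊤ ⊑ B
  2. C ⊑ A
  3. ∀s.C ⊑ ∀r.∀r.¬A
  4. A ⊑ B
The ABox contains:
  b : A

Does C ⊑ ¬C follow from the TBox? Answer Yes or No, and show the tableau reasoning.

No

1. C ⊑ ¬C  ⇔  (C ⊓ C) unsat w.r.t. T
   apply at x₀: C⊑A
   open: L(x₀) ⊇ {A, B, C, ∃s.¬C} (+ ∃-successors)
2. Hence C ⊑ ¬C: not entailed.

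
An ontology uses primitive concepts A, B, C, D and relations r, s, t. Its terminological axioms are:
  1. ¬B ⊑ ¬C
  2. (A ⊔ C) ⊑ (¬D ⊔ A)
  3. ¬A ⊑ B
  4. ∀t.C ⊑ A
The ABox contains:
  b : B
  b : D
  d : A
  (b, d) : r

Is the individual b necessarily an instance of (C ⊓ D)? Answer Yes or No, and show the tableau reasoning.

1. b : (C ⊓ D)?  L(b) = {B, D} ∪ {(¬C ⊔ ¬D)}
   open: L(b) ⊇ {B, D, ¬A, ¬C, ∃t.¬C} (+ ∃-successors) — b ∉ (C ⊓ D) possible
2. Hence b : (C ⊓ D): not entailed.

No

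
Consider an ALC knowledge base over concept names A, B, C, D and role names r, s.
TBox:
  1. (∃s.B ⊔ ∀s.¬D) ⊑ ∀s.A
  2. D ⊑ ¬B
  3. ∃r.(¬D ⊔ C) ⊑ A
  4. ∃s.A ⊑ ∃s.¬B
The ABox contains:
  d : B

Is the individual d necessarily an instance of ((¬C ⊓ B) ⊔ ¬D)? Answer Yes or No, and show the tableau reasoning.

Yes

1. d : ((¬C ⊓ B) ⊔ ¬D)?  L(d) = {B} ∪ {((C ⊔ ¬B) ⊓ D)}
   clash {B, ¬B} at d — d ∈ ((¬C ⊓ B) ⊔ ¬D)
2. Hence d : ((¬C ⊓ B) ⊔ ¬D): entailed.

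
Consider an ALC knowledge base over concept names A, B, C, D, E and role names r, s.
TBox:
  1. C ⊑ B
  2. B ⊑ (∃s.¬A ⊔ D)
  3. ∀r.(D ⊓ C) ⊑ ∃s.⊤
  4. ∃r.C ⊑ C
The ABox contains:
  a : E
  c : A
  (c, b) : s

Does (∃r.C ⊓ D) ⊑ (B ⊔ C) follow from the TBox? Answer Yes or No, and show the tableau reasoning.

Yes

1. (∃r.C ⊓ D) ⊑ (B ⊔ C)  ⇔  ((∃r.C ⊓ D) ⊓ (¬B ⊓ ¬C)) unsat w.r.t. T
   all branches close; clash {C, ¬C} at x₀
2. Hence (∃r.C ⊓ D) ⊑ (B ⊔ C): entailed.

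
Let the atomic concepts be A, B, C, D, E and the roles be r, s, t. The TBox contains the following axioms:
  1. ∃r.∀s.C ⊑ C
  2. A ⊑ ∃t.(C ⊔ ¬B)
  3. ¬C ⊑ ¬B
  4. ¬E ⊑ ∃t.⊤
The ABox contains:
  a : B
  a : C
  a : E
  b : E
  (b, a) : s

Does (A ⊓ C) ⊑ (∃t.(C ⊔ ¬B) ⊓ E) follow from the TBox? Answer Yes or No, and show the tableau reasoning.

No

1. (A ⊓ C) ⊑ (∃t.(C ⊔ ¬B) ⊓ E)  ⇔  ((A ⊓ C) ⊓ (∀t.(¬C ⊓ B) ⊔ ¬E)) unsat w.r.t. T
   apply at x₀: A⊑∃t.(C ⊔ ¬B)
   open: L(x₀) ⊇ {A, C, ¬E, ∃t.(C ⊔ ¬B), ∃t.⊤} (+ ∃-successors)
2. Hence (A ⊓ C) ⊑ (∃t.(C ⊔ ¬B) ⊓ E): not entailed.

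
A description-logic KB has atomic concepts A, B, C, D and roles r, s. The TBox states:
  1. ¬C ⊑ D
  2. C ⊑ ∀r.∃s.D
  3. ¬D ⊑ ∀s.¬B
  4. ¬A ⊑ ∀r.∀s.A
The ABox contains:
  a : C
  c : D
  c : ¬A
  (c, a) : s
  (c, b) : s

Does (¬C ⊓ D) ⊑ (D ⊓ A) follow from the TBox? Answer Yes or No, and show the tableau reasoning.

No

1. (¬C ⊓ D) ⊑ (D ⊓ A)  ⇔  ((¬C ⊓ D) ⊓ (¬D ⊔ ¬A)) unsat w.r.t. T
   open: L(x₀) ⊇ {D, ¬A, ¬C, ∀r.∀s.A}
2. Hence (¬C ⊓ D) ⊑ (D ⊓ A): not entailed.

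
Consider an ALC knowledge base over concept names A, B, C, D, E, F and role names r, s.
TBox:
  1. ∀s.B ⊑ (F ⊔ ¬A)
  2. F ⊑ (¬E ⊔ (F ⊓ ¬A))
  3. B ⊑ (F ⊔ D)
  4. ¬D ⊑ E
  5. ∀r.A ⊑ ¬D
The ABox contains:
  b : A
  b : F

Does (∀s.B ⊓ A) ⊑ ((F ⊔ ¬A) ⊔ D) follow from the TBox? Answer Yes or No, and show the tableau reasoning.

1. (∀s.B ⊓ A) ⊑ ((F ⊔ ¬A) ⊔ D)  ⇔  ((∀s.B ⊓ A) ⊓ ((¬F ⊓ A) ⊓ ¬D)) unsat w.r.t. T
   all branches close; clash {D, ¬D} at x₀
2. Hence (∀s.B ⊓ A) ⊑ ((F ⊔ ¬A) ⊔ D): entailed.

Yes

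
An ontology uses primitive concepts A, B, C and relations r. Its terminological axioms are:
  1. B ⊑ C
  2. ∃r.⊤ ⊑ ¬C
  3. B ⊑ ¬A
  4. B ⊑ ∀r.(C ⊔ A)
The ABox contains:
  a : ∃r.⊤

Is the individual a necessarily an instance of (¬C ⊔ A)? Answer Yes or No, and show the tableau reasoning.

Yes

1. a : (¬C ⊔ A)?  L(a) = {∃r.⊤} ∪ {(C ⊓ ¬A)}
   clash {C, ¬C} at a — a ∈ (¬C ⊔ A)
2. Hence a : (¬C ⊔ A): entailed.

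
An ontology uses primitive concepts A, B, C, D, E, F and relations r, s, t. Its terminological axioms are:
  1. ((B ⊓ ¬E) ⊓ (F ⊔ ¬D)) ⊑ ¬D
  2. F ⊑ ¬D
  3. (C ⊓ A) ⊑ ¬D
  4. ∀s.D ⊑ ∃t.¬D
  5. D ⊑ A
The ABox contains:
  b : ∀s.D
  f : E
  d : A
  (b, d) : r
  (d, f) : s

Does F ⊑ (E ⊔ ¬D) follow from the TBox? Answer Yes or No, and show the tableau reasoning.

1. F ⊑ (E ⊔ ¬D)  ⇔  (F ⊓ (¬E ⊓ D)) unsat w.r.t. T
   all branches close; clash {D, ¬D} at x₀
2. Hence F ⊑ (E ⊔ ¬D): entailed.

Yes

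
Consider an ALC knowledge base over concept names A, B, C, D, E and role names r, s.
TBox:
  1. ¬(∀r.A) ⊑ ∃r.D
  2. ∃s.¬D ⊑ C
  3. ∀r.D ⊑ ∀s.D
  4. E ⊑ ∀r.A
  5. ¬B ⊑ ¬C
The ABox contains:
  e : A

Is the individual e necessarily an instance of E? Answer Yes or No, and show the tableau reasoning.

No

1. e : E?  L(e) = {A} ∪ {¬E}
   open: L(e) ⊇ {A, B, ¬E, ∀r.A, ∀s.D} — e ∉ E possible
2. Hence e : E: not entailed.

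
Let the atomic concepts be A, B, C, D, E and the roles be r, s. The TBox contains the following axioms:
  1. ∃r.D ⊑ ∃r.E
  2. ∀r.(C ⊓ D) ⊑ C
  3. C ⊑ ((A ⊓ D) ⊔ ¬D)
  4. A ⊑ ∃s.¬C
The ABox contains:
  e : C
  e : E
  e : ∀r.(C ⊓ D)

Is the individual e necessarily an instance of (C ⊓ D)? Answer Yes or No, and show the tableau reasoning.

No

1. e : (C ⊓ D)?  L(e) = {C, E, ∀r.(C ⊓ D)} ∪ {(¬C ⊔ ¬D)}
   apply at e: C⊑((A ⊓ D) ⊔ ¬D)
   open: L(e) ⊇ {C, E, ¬A, ¬D, ∀r.(C ⊓ D), …} — e ∉ (C ⊓ D) possible
2. Hence e : (C ⊓ D): not entailed.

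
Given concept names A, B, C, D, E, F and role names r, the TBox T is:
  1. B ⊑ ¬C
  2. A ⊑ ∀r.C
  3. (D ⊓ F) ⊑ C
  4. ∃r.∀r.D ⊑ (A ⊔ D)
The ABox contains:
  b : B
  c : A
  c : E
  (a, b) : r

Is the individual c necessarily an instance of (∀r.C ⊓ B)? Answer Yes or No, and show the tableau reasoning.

1. c : (∀r.C ⊓ B)?  L(c) = {A, E} ∪ {(∃r.¬C ⊔ ¬B)}
   apply at c: A⊑∀r.C
   open: L(c) ⊇ {A, E, ¬B, ¬D, ∀r.C, …} — c ∉ (∀r.C ⊓ B) possible
2. Hence c : (∀r.C ⊓ B): not entailed.

No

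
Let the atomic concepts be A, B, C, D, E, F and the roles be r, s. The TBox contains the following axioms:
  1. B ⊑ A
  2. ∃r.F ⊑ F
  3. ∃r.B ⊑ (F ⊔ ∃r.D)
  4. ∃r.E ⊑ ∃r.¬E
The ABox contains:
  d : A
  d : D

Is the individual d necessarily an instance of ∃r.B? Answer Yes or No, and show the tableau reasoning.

No

1. d : ∃r.B?  L(d) = {A, D} ∪ {∀r.¬B}
   open: L(d) ⊇ {A, D, ∀r.¬B, ∀r.¬E, ∀r.¬F} — d ∉ ∃r.B possible
2. Hence d : ∃r.B: not entailed.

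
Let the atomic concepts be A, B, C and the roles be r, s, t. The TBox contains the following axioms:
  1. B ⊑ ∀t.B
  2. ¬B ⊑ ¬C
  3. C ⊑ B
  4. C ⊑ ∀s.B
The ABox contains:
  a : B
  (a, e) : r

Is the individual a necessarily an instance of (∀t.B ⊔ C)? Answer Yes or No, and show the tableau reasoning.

1. a : (∀t.B ⊔ C)?  L(a) = {B} ∪ {(∃t.¬B ⊓ ¬C)}
   clash {B, ¬B} at an ∃-successor — a ∈ (∀t.B ⊔ C)
2. Hence a : (∀t.B ⊔ C): entailed.

Yes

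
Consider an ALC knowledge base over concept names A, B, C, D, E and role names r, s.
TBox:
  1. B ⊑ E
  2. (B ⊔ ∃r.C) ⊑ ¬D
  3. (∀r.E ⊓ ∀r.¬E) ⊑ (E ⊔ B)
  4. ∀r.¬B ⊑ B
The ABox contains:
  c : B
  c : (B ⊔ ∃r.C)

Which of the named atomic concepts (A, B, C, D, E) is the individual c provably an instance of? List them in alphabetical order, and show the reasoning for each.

{B, E}

1. c : A?  L(c) = {B, (B ⊔ ∃r.C)} ∪ {¬A}
   apply at c: B⊑E; (B ⊔ ∃r.C)⊑¬D
   open: L(c) ⊇ {B, E, ¬A, ¬D, ∃r.¬E} (+ ∃-successors) — c ∉ A possible
2. c : B?  L(c) = {B, (B ⊔ ∃r.C)} ∪ {¬B}
   clash {B, ¬B} at c — c ∈ B
3. c : C?  L(c) = {B, (B ⊔ ∃r.C)} ∪ {¬C}
   apply at c: B⊑E; (B ⊔ ∃r.C)⊑¬D
   open: L(c) ⊇ {B, E, ¬C, ¬D, ∃r.¬E} (+ ∃-successors) — c ∉ C possible
4. c : D?  L(c) = {B, (B ⊔ ∃r.C)} ∪ {¬D}
   apply at c: B⊑E
   open: L(c) ⊇ {B, E, ¬D, ∃r.¬E} (+ ∃-successors) — c ∉ D possible
5. c : E?  L(c) = {B, (B ⊔ ∃r.C)} ∪ {¬E}
   clash {E, ¬E} at c — c ∈ E
6. Entailed for c: {B, E}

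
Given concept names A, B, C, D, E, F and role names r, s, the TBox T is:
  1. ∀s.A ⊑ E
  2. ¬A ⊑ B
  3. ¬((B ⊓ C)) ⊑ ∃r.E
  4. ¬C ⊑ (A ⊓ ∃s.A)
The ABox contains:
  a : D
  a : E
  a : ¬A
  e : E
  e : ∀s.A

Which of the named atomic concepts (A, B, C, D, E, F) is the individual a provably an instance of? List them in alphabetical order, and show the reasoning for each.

1. a : A?  L(a) = {D, E, ¬A} ∪ {¬A}
   apply at a: ¬A⊑B
   open: L(a) ⊇ {B, C, D, E, ¬A} — a ∉ A possible
2. a : B?  L(a) = {D, E, ¬A} ∪ {¬B}
   clash {B, ¬B} at a — a ∈ B
3. a : C?  L(a) = {D, E, ¬A} ∪ {¬C}
   clash {A, ¬A} at a — a ∈ C
4. a : D?  L(a) = {D, E, ¬A} ∪ {¬D}
   clash {D, ¬D} at a — a ∈ D
5. a : E?  L(a) = {D, E, ¬A} ∪ {¬E}
   clash {E, ¬E} at a — a ∈ E
6. a : F?  L(a) = {D, E, ¬A} ∪ {¬F}
   apply at a: ¬A⊑B
   open: L(a) ⊇ {B, C, D, E, ¬A, …} — a ∉ F possible
7. Entailed for a: {B, C, D, E}

{B, C, D, E}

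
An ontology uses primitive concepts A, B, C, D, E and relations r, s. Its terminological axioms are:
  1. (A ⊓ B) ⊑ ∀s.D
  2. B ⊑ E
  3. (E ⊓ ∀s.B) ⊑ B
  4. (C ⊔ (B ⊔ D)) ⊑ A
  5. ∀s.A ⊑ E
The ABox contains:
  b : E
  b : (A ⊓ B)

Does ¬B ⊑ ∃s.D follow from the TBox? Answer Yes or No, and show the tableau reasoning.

No

1. ¬B ⊑ ∃s.D  ⇔  (¬B ⊓ ∀s.¬D) unsat w.r.t. T
   open: L(x₀) ⊇ {¬B, ¬C, ¬D, ¬E, ∀s.¬D, …} (+ ∃-successors)
2. Hence ¬B ⊑ ∃s.D: not entailed.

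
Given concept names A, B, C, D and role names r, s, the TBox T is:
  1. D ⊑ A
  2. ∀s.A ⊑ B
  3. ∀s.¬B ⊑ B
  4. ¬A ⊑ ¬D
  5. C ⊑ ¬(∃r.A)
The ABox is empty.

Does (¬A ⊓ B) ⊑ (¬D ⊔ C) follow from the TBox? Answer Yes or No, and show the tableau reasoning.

1. (¬A ⊓ B) ⊑ (¬D ⊔ C)  ⇔  ((¬A ⊓ B) ⊓ (D ⊓ ¬C)) unsat w.r.t. T
   all branches close; clash {D, ¬D} at x₀
2. Hence (¬A ⊓ B) ⊑ (¬D ⊔ C): entailed.

Yes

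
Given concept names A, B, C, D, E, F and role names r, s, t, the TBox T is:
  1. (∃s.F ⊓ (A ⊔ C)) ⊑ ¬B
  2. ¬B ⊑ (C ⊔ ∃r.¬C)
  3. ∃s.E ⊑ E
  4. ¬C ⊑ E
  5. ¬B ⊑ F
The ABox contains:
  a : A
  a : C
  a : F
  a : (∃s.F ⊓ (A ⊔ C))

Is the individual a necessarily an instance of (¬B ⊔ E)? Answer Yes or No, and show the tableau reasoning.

1. a : (¬B ⊔ E)?  L(a) = {A, C, F, (∃s.F ⊓ (A ⊔ C))} ∪ {(B ⊓ ¬E)}
   clash {E, ¬E} at a — a ∈ (¬B ⊔ E)
2. Hence a : (¬B ⊔ E): entailed.

Yes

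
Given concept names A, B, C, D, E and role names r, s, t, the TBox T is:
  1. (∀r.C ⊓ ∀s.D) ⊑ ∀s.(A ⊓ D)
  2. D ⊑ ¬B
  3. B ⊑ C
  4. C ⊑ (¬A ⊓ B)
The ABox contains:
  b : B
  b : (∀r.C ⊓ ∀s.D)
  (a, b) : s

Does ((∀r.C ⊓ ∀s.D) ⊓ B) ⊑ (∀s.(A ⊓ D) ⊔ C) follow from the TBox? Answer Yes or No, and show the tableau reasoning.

Yes

1. ((∀r.C ⊓ ∀s.D) ⊓ B) ⊑ (∀s.(A ⊓ D) ⊔ C)  ⇔  (((∀r.C ⊓ ∀s.D) ⊓ B) ⊓ (∃s.(¬A ⊔ ¬D) ⊓ ¬C)) unsat w.r.t. T
   all branches close; clash {C, ¬C} at x₀
2. Hence ((∀r.C ⊓ ∀s.D) ⊓ B) ⊑ (∀s.(A ⊓ D) ⊔ C): entailed.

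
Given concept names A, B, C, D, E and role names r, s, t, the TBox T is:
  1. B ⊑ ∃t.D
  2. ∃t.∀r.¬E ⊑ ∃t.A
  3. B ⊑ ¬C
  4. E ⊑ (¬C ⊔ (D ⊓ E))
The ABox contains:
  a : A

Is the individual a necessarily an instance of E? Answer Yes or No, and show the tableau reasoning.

No

1. a : E?  L(a) = {A} ∪ {¬E}
   open: L(a) ⊇ {A, ¬B, ¬E, ∀t.∃r.E} — a ∉ E possible
2. Hence a : E: not entailed.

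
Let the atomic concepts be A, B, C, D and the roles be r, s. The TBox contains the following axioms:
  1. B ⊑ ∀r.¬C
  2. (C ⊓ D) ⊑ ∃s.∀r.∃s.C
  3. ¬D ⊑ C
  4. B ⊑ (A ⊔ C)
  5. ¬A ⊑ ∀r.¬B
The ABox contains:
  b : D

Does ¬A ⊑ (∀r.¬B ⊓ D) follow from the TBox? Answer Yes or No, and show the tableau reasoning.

1. ¬A ⊑ (∀r.¬B ⊓ D)  ⇔  (¬A ⊓ (∃r.B ⊔ ¬D)) unsat w.r.t. T
   apply at x₀: ¬A⊑∀r.¬B
   open: L(x₀) ⊇ {C, ¬A, ¬B, ¬D, ∀r.¬B}
2. Hence ¬A ⊑ (∀r.¬B ⊓ D): not entailed.

No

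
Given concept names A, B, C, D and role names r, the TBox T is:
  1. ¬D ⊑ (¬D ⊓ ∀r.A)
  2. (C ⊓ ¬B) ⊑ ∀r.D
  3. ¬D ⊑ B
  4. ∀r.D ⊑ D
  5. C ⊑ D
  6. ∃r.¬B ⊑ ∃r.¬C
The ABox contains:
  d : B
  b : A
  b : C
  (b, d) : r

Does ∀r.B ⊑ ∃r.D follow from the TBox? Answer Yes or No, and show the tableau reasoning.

1. ∀r.B ⊑ ∃r.D  ⇔  (∀r.B ⊓ ∀r.¬D) unsat w.r.t. T
   open: L(x₀) ⊇ {D, ¬C, ∀r.B, ∀r.¬D}
2. Hence ∀r.B ⊑ ∃r.D: not entailed.

No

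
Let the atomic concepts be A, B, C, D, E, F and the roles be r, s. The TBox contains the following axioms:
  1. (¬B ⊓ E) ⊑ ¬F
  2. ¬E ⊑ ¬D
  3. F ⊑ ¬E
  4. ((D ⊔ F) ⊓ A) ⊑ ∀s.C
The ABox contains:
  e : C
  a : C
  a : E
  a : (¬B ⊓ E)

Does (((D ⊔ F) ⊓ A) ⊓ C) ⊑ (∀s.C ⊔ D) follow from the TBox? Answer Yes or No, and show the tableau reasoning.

1. (((D ⊔ F) ⊓ A) ⊓ C) ⊑ (∀s.C ⊔ D)  ⇔  ((((D ⊔ F) ⊓ A) ⊓ C) ⊓ (∃s.¬C ⊓ ¬D)) unsat w.r.t. T
   all branches close; clash {F, ¬F} at x₀
2. Hence (((D ⊔ F) ⊓ A) ⊓ C) ⊑ (∀s.C ⊔ D): entailed.

Yes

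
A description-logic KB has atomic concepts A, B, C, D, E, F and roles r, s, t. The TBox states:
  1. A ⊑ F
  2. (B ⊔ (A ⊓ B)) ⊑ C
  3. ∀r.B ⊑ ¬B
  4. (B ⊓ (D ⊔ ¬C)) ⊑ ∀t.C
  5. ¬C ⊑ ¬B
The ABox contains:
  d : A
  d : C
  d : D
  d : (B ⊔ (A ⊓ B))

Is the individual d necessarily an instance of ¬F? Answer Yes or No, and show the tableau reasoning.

1. d : ¬F?  L(d) = {A, C, D, (B ⊔ (A ⊓ B))} ∪ {F}
   open: L(d) ⊇ {A, B, C, D, F, …} (+ ∃-successors) — d ∉ ¬F possible
2. Hence d : ¬F: not entailed.

No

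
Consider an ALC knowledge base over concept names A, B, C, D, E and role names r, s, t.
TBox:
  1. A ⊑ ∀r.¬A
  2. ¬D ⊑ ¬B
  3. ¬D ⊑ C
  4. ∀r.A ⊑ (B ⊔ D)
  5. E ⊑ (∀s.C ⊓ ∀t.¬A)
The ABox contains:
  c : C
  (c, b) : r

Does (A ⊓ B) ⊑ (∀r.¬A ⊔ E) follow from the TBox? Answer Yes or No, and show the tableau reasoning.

Yes

1. (A ⊓ B) ⊑ (∀r.¬A ⊔ E)  ⇔  ((A ⊓ B) ⊓ (∃r.A ⊓ ¬E)) unsat w.r.t. T
   all branches close; clash {B, ¬B} at x₀
2. Hence (A ⊓ B) ⊑ (∀r.¬A ⊔ E): entailed.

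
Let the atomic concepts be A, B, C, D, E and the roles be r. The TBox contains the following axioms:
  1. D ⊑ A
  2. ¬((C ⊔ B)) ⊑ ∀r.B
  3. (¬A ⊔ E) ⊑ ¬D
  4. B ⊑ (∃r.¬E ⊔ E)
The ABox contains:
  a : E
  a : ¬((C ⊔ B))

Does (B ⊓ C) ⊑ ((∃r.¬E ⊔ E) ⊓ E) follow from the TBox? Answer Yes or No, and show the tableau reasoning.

No

1. (B ⊓ C) ⊑ ((∃r.¬E ⊔ E) ⊓ E)  ⇔  ((B ⊓ C) ⊓ ((∀r.E ⊓ ¬E) ⊔ ¬E)) unsat w.r.t. T
   apply at x₀: B⊑(∃r.¬E ⊔ E)
   open: L(x₀) ⊇ {B, C, ¬D, ¬E, ∃r.¬E} (+ ∃-successors)
2. Hence (B ⊓ C) ⊑ ((∃r.¬E ⊔ E) ⊓ E): not entailed.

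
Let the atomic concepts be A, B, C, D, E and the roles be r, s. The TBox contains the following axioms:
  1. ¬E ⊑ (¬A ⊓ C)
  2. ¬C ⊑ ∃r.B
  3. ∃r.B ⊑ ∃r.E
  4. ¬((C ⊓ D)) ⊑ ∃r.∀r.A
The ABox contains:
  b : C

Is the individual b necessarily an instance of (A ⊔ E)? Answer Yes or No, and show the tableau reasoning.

1. b : (A ⊔ E)?  L(b) = {C} ∪ {(¬A ⊓ ¬E)}
   apply at b: ¬E⊑(¬A ⊓ C)
   open: L(b) ⊇ {C, D, ¬A, ¬E, ∀r.¬B} — b ∉ (A ⊔ E) possible
2. Hence b : (A ⊔ E): not entailed.

No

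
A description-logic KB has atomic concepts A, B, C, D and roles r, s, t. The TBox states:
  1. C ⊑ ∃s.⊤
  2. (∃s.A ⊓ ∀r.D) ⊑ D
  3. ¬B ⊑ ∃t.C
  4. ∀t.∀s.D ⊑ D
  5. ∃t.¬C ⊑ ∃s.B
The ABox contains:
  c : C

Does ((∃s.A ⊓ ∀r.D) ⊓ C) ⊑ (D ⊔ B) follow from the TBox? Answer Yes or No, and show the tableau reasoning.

1. ((∃s.A ⊓ ∀r.D) ⊓ C) ⊑ (D ⊔ B)  ⇔  (((∃s.A ⊓ ∀r.D) ⊓ C) ⊓ (¬D ⊓ ¬B)) unsat w.r.t. T
   all branches close; clash {D, ¬D} at x₀
2. Hence ((∃s.A ⊓ ∀r.D) ⊓ C) ⊑ (D ⊔ B): entailed.

Yes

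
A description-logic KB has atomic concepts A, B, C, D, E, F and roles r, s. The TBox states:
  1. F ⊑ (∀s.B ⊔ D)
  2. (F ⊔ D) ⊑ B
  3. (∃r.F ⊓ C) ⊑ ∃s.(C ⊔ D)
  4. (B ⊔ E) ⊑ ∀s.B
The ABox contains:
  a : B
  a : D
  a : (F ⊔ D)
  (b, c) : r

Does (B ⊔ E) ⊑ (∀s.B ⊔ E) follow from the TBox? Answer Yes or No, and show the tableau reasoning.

Yes

1. (B ⊔ E) ⊑ (∀s.B ⊔ E)  ⇔  ((B ⊔ E) ⊓ (∃s.¬B ⊓ ¬E)) unsat w.r.t. T
   all branches close; clash {E, ¬E} at x₀
2. Hence (B ⊔ E) ⊑ (∀s.B ⊔ E): entailed.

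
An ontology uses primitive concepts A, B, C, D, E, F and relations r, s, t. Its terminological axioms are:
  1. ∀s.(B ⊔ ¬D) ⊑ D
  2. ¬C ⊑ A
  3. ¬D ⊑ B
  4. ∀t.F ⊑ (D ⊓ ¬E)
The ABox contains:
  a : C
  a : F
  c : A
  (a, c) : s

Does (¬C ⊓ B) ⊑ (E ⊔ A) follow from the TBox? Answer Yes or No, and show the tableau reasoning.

1. (¬C ⊓ B) ⊑ (E ⊔ A)  ⇔  ((¬C ⊓ B) ⊓ (¬E ⊓ ¬A)) unsat w.r.t. T
   all branches close; clash {A, ¬A} at x₀
2. Hence (¬C ⊓ B) ⊑ (E ⊔ A): entailed.

Yes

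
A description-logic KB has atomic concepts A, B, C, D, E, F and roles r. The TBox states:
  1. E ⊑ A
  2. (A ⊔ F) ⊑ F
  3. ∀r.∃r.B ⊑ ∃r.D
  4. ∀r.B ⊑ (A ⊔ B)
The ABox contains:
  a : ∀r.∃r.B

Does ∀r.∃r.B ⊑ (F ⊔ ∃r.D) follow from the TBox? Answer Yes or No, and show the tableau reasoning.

Yes

1. ∀r.∃r.B ⊑ (F ⊔ ∃r.D)  ⇔  (∀r.∃r.B ⊓ (¬F ⊓ ∀r.¬D)) unsat w.r.t. T
   all branches close; clash {F, ¬F} at x₀
2. Hence ∀r.∃r.B ⊑ (F ⊔ ∃r.D): entailed.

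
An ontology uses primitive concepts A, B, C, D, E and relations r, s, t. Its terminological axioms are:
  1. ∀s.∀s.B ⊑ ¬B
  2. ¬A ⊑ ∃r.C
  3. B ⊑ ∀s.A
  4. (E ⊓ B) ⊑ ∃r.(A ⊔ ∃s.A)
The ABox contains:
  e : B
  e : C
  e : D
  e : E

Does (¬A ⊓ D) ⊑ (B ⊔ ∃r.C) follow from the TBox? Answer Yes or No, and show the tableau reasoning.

Yes

1. (¬A ⊓ D) ⊑ (B ⊔ ∃r.C)  ⇔  ((¬A ⊓ D) ⊓ (¬B ⊓ ∀r.¬C)) unsat w.r.t. T
   all branches close; clash {C, ¬C} at an ∃-successor
2. Hence (¬A ⊓ D) ⊑ (B ⊔ ∃r.C): entailed.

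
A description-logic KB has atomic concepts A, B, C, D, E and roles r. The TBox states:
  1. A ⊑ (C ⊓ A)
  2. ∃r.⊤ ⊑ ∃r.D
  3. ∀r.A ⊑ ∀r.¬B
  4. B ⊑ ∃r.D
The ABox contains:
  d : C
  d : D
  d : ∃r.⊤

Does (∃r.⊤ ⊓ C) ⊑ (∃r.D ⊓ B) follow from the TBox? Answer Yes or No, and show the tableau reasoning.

No

1. (∃r.⊤ ⊓ C) ⊑ (∃r.D ⊓ B)  ⇔  ((∃r.⊤ ⊓ C) ⊓ (∀r.¬D ⊔ ¬B)) unsat w.r.t. T
   apply at x₀: ∃r.⊤⊑∃r.D
   open: L(x₀) ⊇ {C, ¬A, ¬B, ∃r.D, ∃r.¬A, …} (+ ∃-successors)
2. Hence (∃r.⊤ ⊓ C) ⊑ (∃r.D ⊓ B): not entailed.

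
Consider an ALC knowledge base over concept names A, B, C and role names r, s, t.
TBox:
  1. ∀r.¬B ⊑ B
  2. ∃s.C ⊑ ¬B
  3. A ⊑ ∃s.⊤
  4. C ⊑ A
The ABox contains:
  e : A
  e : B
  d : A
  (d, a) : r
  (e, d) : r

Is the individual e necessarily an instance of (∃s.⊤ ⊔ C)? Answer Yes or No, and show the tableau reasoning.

1. e : (∃s.⊤ ⊔ C)?  L(e) = {A, B} ∪ {(∀s.⊥ ⊓ ¬C)}
   clash {B, ¬B} at e — e ∈ (∃s.⊤ ⊔ C)
2. Hence e : (∃s.⊤ ⊔ C): entailed.

Yes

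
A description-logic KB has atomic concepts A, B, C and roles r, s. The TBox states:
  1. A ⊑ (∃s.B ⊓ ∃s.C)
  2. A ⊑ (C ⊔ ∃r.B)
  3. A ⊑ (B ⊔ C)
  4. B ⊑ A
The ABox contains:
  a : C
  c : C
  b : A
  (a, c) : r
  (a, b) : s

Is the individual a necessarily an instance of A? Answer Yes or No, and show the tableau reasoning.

No

1. a : A?  L(a) = {C} ∪ {¬A}
   open: L(a) ⊇ {C, ¬A, ¬B} — a ∉ A possible
2. Hence a : A: not entailed.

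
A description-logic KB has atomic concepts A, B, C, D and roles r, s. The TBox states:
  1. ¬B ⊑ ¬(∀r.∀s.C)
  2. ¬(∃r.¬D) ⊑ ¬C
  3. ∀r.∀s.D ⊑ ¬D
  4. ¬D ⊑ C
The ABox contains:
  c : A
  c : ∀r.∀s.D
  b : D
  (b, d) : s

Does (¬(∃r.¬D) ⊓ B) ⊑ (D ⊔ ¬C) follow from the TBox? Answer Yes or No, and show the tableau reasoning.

Yes

1. (¬(∃r.¬D) ⊓ B) ⊑ (D ⊔ ¬C)  ⇔  ((∀r.D ⊓ B) ⊓ (¬D ⊓ C)) unsat w.r.t. T
   all branches close; clash {C, ¬C} at x₀
2. Hence (¬(∃r.¬D) ⊓ B) ⊑ (D ⊔ ¬C): entailed.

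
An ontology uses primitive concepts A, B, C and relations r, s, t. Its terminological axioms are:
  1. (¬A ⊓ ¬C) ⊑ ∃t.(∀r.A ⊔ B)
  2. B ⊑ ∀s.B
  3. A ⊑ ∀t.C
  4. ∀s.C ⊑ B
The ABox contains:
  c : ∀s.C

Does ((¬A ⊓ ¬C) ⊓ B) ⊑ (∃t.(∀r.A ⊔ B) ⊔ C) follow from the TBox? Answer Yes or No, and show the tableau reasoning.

Yes

1. ((¬A ⊓ ¬C) ⊓ B) ⊑ (∃t.(∀r.A ⊔ B) ⊔ C)  ⇔  (((¬A ⊓ ¬C) ⊓ B) ⊓ (∀t.(∃r.¬A ⊓ ¬B) ⊓ ¬C)) unsat w.r.t. T
   all branches close; clash {B, ¬B} at an ∃-successor
2. Hence ((¬A ⊓ ¬C) ⊓ B) ⊑ (∃t.(∀r.A ⊔ B) ⊔ C): entailed.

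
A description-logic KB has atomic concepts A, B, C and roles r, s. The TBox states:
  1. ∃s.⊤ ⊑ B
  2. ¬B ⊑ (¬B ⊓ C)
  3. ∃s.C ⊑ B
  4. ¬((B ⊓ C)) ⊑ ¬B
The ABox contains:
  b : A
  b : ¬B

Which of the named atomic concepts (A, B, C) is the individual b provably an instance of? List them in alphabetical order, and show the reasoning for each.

1. b : A?  L(b) = {A, ¬B} ∪ {¬A}
   clash {A, ¬A} at b — b ∈ A
2. b : B?  L(b) = {A, ¬B} ∪ {¬B}
   apply at b: ¬B⊑(¬B ⊓ C)
   open: L(b) ⊇ {A, C, ¬B, ∀s.¬C, ∀s.⊥} — b ∉ B possible
3. b : C?  L(b) = {A, ¬B} ∪ {¬C}
   clash {B, ¬B} at b — b ∈ C
4. Entailed for b: {A, C}

{A, C}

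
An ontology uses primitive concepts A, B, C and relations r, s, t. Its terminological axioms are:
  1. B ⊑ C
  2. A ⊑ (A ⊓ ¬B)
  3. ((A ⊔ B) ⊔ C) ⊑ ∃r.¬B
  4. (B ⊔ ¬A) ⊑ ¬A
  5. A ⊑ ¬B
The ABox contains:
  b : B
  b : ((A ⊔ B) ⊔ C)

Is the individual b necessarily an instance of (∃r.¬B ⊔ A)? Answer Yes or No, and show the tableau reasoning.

Yes

1. b : (∃r.¬B ⊔ A)?  L(b) = {B, ((A ⊔ B) ⊔ C)} ∪ {(∀r.B ⊓ ¬A)}
   clash {B, ¬B} at an ∃-successor — b ∈ (∃r.¬B ⊔ A)
2. Hence b : (∃r.¬B ⊔ A): entailed.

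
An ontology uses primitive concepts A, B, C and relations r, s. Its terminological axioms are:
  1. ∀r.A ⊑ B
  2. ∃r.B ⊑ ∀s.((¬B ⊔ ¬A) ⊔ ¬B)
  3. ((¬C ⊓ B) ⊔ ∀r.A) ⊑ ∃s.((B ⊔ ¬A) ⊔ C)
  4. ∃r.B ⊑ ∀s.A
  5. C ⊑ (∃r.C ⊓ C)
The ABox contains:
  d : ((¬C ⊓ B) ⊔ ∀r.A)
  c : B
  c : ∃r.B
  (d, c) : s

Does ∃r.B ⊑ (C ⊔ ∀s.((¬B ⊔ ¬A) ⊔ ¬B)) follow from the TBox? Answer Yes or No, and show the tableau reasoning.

1. ∃r.B ⊑ (C ⊔ ∀s.((¬B ⊔ ¬A) ⊔ ¬B))  ⇔  (∃r.B ⊓ (¬C ⊓ ∃s.((B ⊓ A) ⊓ B))) unsat w.r.t. T
   all branches close; clash {B, ¬B} at an ∃-successor
2. Hence ∃r.B ⊑ (C ⊔ ∀s.((¬B ⊔ ¬A) ⊔ ¬B)): entailed.

Yes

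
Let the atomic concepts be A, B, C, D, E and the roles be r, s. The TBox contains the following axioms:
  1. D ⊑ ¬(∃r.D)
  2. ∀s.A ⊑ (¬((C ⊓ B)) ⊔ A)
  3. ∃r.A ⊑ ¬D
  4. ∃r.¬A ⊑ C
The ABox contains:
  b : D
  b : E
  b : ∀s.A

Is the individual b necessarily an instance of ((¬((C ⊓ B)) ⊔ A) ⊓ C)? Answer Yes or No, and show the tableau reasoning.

1. b : ((¬((C ⊓ B)) ⊔ A) ⊓ C)?  L(b) = {D, E, ∀s.A} ∪ {(((C ⊓ B) ⊓ ¬A) ⊔ ¬C)}
   apply at b: D⊑¬(∃r.D); ∀s.A⊑(¬((C ⊓ B)) ⊔ A)
   open: L(b) ⊇ {D, E, ¬C, ∀r.A, ∀r.¬A, …} — b ∉ ((¬((C ⊓ B)) ⊔ A) ⊓ C) possible
2. Hence b : ((¬((C ⊓ B)) ⊔ A) ⊓ C): not entailed.

No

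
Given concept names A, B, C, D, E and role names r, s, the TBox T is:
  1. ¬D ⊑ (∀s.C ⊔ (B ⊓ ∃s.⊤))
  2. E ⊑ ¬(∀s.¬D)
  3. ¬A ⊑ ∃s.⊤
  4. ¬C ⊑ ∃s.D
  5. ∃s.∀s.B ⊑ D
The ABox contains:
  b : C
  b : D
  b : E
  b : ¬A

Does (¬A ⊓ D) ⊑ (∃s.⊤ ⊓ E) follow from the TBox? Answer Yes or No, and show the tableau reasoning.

1. (¬A ⊓ D) ⊑ (∃s.⊤ ⊓ E)  ⇔  ((¬A ⊓ D) ⊓ (∀s.⊥ ⊔ ¬E)) unsat w.r.t. T
   apply at x₀: ¬A⊑∃s.⊤
   open: L(x₀) ⊇ {C, D, ¬A, ¬E, ∃s.⊤} (+ ∃-successors)
2. Hence (¬A ⊓ D) ⊑ (∃s.⊤ ⊓ E): not entailed.

No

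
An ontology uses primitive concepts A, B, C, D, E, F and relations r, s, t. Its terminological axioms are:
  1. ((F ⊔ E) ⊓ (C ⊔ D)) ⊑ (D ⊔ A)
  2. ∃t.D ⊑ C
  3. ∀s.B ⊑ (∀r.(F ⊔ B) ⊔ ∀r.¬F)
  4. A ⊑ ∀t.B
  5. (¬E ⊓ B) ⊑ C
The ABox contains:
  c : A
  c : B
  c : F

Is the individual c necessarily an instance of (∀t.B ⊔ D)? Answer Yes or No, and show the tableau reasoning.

Yes

1. c : (∀t.B ⊔ D)?  L(c) = {A, B, F} ∪ {(∃t.¬B ⊓ ¬D)}
   clash {B, ¬B} at an ∃-successor — c ∈ (∀t.B ⊔ D)
2. Hence c : (∀t.B ⊔ D): entailed.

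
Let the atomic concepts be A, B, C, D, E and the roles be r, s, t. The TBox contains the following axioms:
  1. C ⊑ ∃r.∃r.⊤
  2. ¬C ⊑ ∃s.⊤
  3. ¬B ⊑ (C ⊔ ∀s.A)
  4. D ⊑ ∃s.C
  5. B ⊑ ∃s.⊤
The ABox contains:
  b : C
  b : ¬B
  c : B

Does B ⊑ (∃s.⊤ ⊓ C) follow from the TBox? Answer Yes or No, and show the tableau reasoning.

1. B ⊑ (∃s.⊤ ⊓ C)  ⇔  (B ⊓ (∀s.⊥ ⊔ ¬C)) unsat w.r.t. T
   apply at x₀: B⊑∃s.⊤
   open: L(x₀) ⊇ {B, ¬C, ¬D, ∃s.⊤} (+ ∃-successors)
2. Hence B ⊑ (∃s.⊤ ⊓ C): not entailed.

No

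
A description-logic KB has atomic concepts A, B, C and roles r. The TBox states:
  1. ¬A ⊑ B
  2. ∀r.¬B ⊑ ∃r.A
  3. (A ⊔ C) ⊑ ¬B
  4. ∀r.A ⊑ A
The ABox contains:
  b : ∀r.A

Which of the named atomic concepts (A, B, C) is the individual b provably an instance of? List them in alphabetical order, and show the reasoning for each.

1. b : A?  L(b) = {∀r.A} ∪ {¬A}
   clash {B, ¬B} at b — b ∈ A
2. b : B?  L(b) = {∀r.A} ∪ {¬B}
   apply at b: ∀r.A⊑A
   open: L(b) ⊇ {A, ¬B, ∀r.A, ∃r.A} (+ ∃-successors) — b ∉ B possible
3. b : C?  L(b) = {∀r.A} ∪ {¬C}
   apply at b: ∀r.A⊑A
   open: L(b) ⊇ {A, ¬B, ¬C, ∀r.A, ∃r.A} (+ ∃-successors) — b ∉ C possible
4. Entailed for b: {A}

{A}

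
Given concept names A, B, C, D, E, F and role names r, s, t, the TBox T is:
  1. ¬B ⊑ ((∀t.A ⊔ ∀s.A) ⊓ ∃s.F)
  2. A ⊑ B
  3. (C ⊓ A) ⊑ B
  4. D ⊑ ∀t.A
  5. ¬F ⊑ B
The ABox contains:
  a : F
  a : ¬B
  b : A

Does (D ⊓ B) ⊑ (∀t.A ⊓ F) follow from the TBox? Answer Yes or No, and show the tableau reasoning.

No

1. (D ⊓ B) ⊑ (∀t.A ⊓ F)  ⇔  ((D ⊓ B) ⊓ (∃t.¬A ⊔ ¬F)) unsat w.r.t. T
   apply at x₀: D⊑∀t.A
   open: L(x₀) ⊇ {B, D, ¬F, ∀t.A}
2. Hence (D ⊓ B) ⊑ (∀t.A ⊓ F): not entailed.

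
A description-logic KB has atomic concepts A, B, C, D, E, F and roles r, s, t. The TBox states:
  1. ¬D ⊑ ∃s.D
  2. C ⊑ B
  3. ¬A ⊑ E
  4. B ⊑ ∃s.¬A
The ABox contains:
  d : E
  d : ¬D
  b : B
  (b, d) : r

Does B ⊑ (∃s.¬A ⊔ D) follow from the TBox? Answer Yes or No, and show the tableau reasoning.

1. B ⊑ (∃s.¬A ⊔ D)  ⇔  (B ⊓ (∀s.A ⊓ ¬D)) unsat w.r.t. T
   all branches close; clash {A, ¬A} at an ∃-successor
2. Hence B ⊑ (∃s.¬A ⊔ D): entailed.

Yes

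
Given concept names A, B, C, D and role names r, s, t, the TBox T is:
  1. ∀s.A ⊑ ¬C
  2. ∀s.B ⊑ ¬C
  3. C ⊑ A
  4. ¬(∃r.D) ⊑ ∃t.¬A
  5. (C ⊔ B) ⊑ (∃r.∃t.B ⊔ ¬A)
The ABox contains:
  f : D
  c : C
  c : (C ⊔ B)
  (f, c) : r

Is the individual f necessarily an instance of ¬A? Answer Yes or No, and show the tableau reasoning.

No

1. f : ¬A?  L(f) = {D} ∪ {A}
   open: L(f) ⊇ {A, D, ¬B, ¬C, ∃r.D, …} (+ ∃-successors) — f ∉ ¬A possible
2. Hence f : ¬A: not entailed.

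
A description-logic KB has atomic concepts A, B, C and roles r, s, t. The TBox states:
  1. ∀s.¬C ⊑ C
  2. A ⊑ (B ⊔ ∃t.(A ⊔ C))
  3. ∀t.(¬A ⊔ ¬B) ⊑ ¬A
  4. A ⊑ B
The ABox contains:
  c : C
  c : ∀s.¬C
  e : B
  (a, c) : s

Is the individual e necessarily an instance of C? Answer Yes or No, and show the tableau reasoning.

1. e : C?  L(e) = {B} ∪ {¬C}
   open: L(e) ⊇ {B, ¬A, ¬C, ∃s.C, ∃t.(A ⊓ B)} (+ ∃-successors) — e ∉ C possible
2. Hence e : C: not entailed.

No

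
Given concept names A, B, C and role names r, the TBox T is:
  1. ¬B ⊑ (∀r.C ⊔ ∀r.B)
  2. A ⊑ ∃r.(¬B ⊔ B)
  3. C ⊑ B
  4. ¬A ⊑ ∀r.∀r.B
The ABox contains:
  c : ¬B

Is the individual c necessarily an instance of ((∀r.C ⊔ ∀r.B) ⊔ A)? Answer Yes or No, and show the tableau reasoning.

1. c : ((∀r.C ⊔ ∀r.B) ⊔ A)?  L(c) = {¬B} ∪ {((∃r.¬C ⊓ ∃r.¬B) ⊓ ¬A)}
   clash {B, ¬B} at c — c ∈ ((∀r.C ⊔ ∀r.B) ⊔ A)
2. Hence c : ((∀r.C ⊔ ∀r.B) ⊔ A): entailed.

Yes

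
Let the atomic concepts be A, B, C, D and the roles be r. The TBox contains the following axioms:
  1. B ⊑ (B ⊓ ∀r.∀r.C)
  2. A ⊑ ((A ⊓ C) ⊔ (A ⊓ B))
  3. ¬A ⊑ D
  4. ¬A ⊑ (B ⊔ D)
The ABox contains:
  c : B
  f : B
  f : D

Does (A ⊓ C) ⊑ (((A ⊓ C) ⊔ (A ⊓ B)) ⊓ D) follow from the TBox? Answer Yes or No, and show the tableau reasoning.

1. (A ⊓ C) ⊑ (((A ⊓ C) ⊔ (A ⊓ B)) ⊓ D)  ⇔  ((A ⊓ C) ⊓ (((¬A ⊔ ¬C) ⊓ (¬A ⊔ ¬B)) ⊔ ¬D)) unsat w.r.t. T
   apply at x₀: A⊑((A ⊓ C) ⊔ (A ⊓ B))
   open: L(x₀) ⊇ {A, C, ¬B, ¬D}
2. Hence (A ⊓ C) ⊑ (((A ⊓ C) ⊔ (A ⊓ B)) ⊓ D): not entailed.

No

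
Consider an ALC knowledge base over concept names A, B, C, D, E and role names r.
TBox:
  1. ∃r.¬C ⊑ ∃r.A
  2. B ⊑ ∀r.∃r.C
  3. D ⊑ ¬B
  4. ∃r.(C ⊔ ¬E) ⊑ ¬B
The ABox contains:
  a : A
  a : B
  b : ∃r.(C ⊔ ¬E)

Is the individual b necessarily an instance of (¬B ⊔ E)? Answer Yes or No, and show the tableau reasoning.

Yes

1. b : (¬B ⊔ E)?  L(b) = {∃r.(C ⊔ ¬E)} ∪ {(B ⊓ ¬E)}
   clash {B, ¬B} at b — b ∈ (¬B ⊔ E)
2. Hence b : (¬B ⊔ E): entailed.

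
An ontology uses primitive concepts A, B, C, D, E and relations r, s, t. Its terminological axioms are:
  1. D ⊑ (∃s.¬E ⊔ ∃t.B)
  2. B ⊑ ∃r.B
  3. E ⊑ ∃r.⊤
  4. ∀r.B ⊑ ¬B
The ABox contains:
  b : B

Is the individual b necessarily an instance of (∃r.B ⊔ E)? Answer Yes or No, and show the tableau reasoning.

Yes

1. b : (∃r.B ⊔ E)?  L(b) = {B} ∪ {(∀r.¬B ⊓ ¬E)}
   clash {B, ¬B} at b — b ∈ (∃r.B ⊔ E)
2. Hence b : (∃r.B ⊔ E): entailed.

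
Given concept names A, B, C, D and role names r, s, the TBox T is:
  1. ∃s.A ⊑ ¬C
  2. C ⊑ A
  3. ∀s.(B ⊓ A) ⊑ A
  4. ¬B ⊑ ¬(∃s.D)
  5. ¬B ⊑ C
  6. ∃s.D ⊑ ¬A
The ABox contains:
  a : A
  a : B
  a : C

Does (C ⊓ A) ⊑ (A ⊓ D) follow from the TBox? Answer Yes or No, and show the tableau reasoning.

No

1. (C ⊓ A) ⊑ (A ⊓ D)  ⇔  ((C ⊓ A) ⊓ (¬A ⊔ ¬D)) unsat w.r.t. T
   open: L(x₀) ⊇ {A, B, C, ¬D, ∀s.¬A, …}
2. Hence (C ⊓ A) ⊑ (A ⊓ D): not entailed.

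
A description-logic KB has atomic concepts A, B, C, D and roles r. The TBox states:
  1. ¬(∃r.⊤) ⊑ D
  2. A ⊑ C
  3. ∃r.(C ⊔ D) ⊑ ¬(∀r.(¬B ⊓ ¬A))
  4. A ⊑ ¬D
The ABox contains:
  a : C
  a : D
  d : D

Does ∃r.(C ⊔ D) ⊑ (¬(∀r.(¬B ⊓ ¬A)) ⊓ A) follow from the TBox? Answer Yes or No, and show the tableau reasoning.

1. ∃r.(C ⊔ D) ⊑ (¬(∀r.(¬B ⊓ ¬A)) ⊓ A)  ⇔  (∃r.(C ⊔ D) ⊓ (∀r.(¬B ⊓ ¬A) ⊔ ¬A)) unsat w.r.t. T
   apply at x₀: ∃r.(C ⊔ D)⊑¬(∀r.(¬B ⊓ ¬A))
   open: L(x₀) ⊇ {¬A, ∃r.(B ⊔ A), ∃r.(C ⊔ D), ∃r.⊤} (+ ∃-successors)
2. Hence ∃r.(C ⊔ D) ⊑ (¬(∀r.(¬B ⊓ ¬A)) ⊓ A): not entailed.

No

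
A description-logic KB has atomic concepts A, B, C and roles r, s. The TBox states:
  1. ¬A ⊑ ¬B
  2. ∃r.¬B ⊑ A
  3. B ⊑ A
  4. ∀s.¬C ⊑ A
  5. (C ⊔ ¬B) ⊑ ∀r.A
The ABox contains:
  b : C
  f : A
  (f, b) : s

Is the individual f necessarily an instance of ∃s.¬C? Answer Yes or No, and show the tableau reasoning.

No

1. f : ∃s.¬C?  L(f) = {A} ∪ {∀s.C}
   open: L(f) ⊇ {A, B, ¬C, ∀s.C} — f ∉ ∃s.¬C possible
2. Hence f : ∃s.¬C: not entailed.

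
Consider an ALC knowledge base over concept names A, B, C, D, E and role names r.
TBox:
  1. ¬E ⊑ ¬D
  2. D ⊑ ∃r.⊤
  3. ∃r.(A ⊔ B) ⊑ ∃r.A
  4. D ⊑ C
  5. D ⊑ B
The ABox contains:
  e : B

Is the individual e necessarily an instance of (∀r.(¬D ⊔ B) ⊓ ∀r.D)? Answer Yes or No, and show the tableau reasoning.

No

1. e : (∀r.(¬D ⊔ B) ⊓ ∀r.D)?  L(e) = {B} ∪ {(∃r.(D ⊓ ¬B) ⊔ ∃r.¬D)}
   open: L(e) ⊇ {B, E, ¬D, ∀r.(¬A ⊓ ¬B), ∃r.¬D} (+ ∃-successors) — e ∉ (∀r.(¬D ⊔ B) ⊓ ∀r.D) possible
2. Hence e : (∀r.(¬D ⊔ B) ⊓ ∀r.D): not entailed.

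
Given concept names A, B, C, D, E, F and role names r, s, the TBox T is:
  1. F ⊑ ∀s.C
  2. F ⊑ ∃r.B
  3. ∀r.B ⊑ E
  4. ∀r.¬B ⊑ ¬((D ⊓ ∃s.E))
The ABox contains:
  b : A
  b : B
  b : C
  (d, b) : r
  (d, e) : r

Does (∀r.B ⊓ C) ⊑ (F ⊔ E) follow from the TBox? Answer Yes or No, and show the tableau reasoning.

Yes

1. (∀r.B ⊓ C) ⊑ (F ⊔ E)  ⇔  ((∀r.B ⊓ C) ⊓ (¬F ⊓ ¬E)) unsat w.r.t. T
   all branches close; clash {E, ¬E} at x₀
2. Hence (∀r.B ⊓ C) ⊑ (F ⊔ E): entailed.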